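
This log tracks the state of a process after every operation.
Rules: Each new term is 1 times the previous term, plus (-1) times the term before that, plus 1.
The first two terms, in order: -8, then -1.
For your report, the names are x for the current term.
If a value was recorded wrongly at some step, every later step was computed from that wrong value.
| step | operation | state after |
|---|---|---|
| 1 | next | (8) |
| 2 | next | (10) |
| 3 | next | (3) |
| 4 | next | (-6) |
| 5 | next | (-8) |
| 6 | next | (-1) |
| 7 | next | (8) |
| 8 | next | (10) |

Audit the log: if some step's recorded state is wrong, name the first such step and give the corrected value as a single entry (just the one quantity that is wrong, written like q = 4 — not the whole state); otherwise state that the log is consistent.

1. x = 1*(-1) + (-1)*(-8) + (1) = 8 (confirmed correct)
2. x = 1*(8) + (-1)*(-1) + (1) = 10 (agrees with the log)
3. x = 1*(10) + (-1)*(8) + (1) = 3 (agrees with the log)
4. x = 1*(3) + (-1)*(10) + (1) = -6 (confirmed correct)
5. x = 1*(-6) + (-1)*(3) + (1) = -8 (exactly as logged)
6. x = 1*(-8) + (-1)*(-6) + (1) = -1 (same as recorded)
7. x = 1*(-1) + (-1)*(-8) + (1) = 8 (matches)
8. x = 1*(8) + (-1)*(-1) + (1) = 10 (no discrepancy)
Nothing is out of place; the run is error-free.

no error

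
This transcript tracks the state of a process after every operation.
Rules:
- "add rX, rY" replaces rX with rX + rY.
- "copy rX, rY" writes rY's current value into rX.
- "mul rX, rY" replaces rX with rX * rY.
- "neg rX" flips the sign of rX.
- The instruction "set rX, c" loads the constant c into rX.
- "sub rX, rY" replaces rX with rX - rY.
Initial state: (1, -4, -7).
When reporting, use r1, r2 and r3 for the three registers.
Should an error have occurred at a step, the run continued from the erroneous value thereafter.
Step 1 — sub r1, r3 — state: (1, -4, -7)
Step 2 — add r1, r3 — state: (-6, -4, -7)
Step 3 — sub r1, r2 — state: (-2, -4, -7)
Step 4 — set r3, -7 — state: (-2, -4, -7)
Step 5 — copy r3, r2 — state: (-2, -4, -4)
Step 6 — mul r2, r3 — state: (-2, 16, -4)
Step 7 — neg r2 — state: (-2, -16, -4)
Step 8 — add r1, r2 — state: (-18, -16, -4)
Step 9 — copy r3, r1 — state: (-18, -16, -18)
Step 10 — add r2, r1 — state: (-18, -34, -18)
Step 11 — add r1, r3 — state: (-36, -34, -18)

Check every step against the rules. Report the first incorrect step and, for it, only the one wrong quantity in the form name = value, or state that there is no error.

step 1, r1 = 8

1. r1 = 1 - -7 = 8 (this is not what the transcript shows)
The earliest wrong entry is at step 1: it should read r1 = 8.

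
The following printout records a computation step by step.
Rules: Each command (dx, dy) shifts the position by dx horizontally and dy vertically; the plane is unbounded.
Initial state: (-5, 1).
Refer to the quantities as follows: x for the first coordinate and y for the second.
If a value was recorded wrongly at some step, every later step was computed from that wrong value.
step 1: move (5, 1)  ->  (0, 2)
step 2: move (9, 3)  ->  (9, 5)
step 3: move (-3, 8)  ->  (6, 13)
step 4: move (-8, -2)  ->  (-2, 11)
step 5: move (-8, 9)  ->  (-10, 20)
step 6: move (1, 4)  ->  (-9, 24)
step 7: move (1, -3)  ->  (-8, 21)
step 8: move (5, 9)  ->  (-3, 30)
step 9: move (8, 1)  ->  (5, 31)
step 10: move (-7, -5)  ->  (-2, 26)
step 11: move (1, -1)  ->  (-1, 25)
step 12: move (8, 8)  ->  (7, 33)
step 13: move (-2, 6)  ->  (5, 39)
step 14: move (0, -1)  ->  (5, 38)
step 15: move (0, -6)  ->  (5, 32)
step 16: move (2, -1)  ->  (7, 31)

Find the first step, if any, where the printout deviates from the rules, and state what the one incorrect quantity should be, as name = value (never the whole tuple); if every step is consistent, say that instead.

no error

Recomputing the run from the initial state:
step 1: x = 0, y = 2
step 2: x = 9, y = 5
step 3: x = 6, y = 13
step 4: x = -2, y = 11
step 5: x = -10, y = 20
step 6: x = -9, y = 24
step 7: x = -8, y = 21
step 8: x = -3, y = 30
step 9: x = 5, y = 31
step 10: x = -2, y = 26
step 11: x = -1, y = 25
step 12: x = 7, y = 33
step 13: x = 5, y = 39
step 14: x = 5, y = 38
step 15: x = 5, y = 32
step 16: x = 7, y = 31
This matches the printout at every step.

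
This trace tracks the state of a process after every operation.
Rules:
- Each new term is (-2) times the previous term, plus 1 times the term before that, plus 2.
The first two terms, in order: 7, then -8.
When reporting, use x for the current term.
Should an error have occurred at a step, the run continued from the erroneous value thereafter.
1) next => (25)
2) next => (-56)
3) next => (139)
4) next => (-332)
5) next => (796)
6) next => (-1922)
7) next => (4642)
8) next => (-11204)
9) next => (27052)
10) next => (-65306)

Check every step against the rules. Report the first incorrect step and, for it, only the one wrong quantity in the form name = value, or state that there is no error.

step 1: x = -2*(-8) + (1)*(7) + (2) = 25 -> checks out
step 2: x = -2*(25) + (1)*(-8) + (2) = -56 -> confirmed correct
step 3: x = -2*(-56) + (1)*(25) + (2) = 139 -> no discrepancy
step 4: x = -2*(139) + (1)*(-56) + (2) = -332 -> same as recorded
step 5: x = -2*(-332) + (1)*(139) + (2) = 805 -> first mismatch against the trace
First incorrect step: 5; the correct value is x = 805.

step 5, x = 805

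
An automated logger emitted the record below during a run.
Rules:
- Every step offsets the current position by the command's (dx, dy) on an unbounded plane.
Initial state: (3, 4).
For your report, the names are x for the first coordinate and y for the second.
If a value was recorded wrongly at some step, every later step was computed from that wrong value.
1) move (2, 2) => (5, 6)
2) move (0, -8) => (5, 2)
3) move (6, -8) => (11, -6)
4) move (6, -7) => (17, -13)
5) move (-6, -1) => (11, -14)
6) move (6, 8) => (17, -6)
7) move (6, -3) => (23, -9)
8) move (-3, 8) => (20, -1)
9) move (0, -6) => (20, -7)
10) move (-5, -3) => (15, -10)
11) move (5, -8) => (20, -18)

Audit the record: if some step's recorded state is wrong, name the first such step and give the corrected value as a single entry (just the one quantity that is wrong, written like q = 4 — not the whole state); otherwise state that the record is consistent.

Recomputing the run from the initial state:
step 1: x = 5, y = 6
step 2: x = 5, y = -2
step 3: x = 11, y = -10
step 4: x = 17, y = -17
step 5: x = 11, y = -18
step 6: x = 17, y = -10
step 7: x = 23, y = -13
step 8: x = 20, y = -5
step 9: x = 20, y = -11
step 10: x = 15, y = -14
step 11: x = 20, y = -22
The first disagreement with the record is at step 2, where the value should be y = -2.

step 2, y = -2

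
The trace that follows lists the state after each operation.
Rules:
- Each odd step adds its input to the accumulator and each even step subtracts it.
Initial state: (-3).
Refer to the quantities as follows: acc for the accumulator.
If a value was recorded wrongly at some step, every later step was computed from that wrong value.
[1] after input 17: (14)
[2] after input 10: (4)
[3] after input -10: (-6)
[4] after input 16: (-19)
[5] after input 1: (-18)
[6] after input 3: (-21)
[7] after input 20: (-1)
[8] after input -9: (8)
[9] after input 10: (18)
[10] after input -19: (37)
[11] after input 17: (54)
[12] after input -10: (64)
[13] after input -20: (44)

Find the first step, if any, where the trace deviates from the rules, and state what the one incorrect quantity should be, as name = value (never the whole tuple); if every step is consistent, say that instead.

Step 1: acc = -3 + 17 = 14 — checks out.
Step 2: acc = 14 - 10 = 4 — verified.
Step 3: acc = 4 + -10 = -6 — consistent with the trace.
Step 4: acc = -6 - 16 = -22 — a discrepancy with the trace.
That makes step 4 the first incorrect line — acc = -22 is what it should show.

step 4, acc = -22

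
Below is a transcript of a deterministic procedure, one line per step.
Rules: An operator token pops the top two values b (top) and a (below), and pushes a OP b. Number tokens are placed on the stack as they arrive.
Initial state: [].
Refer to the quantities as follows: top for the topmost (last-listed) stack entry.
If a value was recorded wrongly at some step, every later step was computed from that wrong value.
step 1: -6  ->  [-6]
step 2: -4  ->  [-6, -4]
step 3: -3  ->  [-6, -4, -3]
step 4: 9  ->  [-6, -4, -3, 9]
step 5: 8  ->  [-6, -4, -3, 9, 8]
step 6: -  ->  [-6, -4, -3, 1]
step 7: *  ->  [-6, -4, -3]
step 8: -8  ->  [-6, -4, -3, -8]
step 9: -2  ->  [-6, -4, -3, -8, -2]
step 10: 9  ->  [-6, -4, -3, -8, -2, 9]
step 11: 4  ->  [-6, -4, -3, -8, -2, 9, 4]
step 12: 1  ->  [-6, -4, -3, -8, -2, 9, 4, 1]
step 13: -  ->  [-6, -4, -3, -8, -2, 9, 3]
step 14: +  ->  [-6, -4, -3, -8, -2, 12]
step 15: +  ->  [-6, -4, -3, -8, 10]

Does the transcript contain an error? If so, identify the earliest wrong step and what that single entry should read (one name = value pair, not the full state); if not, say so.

Recomputing the run from the initial state:
step 1: [-6]
step 2: [-6, -4]
step 3: [-6, -4, -3]
step 4: [-6, -4, -3, 9]
step 5: [-6, -4, -3, 9, 8]
step 6: [-6, -4, -3, 1]
step 7: [-6, -4, -3]
step 8: [-6, -4, -3, -8]
step 9: [-6, -4, -3, -8, -2]
step 10: [-6, -4, -3, -8, -2, 9]
step 11: [-6, -4, -3, -8, -2, 9, 4]
step 12: [-6, -4, -3, -8, -2, 9, 4, 1]
step 13: [-6, -4, -3, -8, -2, 9, 3]
step 14: [-6, -4, -3, -8, -2, 12]
step 15: [-6, -4, -3, -8, 10]
This matches the transcript at every step.

no error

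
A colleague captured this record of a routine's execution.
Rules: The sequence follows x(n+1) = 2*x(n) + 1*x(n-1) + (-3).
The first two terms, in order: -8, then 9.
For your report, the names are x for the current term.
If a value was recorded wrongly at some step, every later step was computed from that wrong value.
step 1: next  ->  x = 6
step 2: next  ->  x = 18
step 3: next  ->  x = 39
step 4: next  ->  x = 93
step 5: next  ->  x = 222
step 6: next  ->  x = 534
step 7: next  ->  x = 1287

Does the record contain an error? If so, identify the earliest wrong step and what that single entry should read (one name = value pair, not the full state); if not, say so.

step 1, x = 7

Recomputing the run from the initial state:
step 1: x = 7
step 2: x = 20
step 3: x = 44
step 4: x = 105
step 5: x = 251
step 6: x = 604
step 7: x = 1456
The first disagreement with the record is at step 1, where the value should be x = 7.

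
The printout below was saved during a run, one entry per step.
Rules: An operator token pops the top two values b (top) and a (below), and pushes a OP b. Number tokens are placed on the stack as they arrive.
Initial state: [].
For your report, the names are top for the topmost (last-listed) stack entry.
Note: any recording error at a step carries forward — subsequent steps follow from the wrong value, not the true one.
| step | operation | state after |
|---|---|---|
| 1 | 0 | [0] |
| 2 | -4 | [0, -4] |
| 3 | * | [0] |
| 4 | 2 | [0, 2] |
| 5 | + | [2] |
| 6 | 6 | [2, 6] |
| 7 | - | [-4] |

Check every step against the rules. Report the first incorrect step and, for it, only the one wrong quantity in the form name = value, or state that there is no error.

step 1: push 0: top = 0 -> verified
step 2: push -4: top = -4 -> agrees with the printout
step 3: 0 * -4 = 0 -> in agreement
step 4: push 2: top = 2 -> verified
step 5: 0 + 2 = 2 -> verified
step 6: push 6: top = 6 -> verified
step 7: 2 - 6 = -4 -> same as recorded
The whole run recomputes cleanly — no discrepancies.

no error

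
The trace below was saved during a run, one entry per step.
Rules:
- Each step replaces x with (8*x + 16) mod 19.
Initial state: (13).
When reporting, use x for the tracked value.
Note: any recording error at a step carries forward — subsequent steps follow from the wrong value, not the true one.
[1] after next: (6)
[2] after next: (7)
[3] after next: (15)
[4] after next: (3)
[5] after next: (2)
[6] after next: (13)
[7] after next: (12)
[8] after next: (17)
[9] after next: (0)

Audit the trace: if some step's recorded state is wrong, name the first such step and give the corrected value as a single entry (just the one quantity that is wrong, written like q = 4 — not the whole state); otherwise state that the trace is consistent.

step 7, x = 6

Recomputing the run from the initial state:
step 1: x = 6
step 2: x = 7
step 3: x = 15
step 4: x = 3
step 5: x = 2
step 6: x = 13
step 7: x = 6
step 8: x = 7
step 9: x = 15
The first disagreement with the trace is at step 7, where the value should be x = 6.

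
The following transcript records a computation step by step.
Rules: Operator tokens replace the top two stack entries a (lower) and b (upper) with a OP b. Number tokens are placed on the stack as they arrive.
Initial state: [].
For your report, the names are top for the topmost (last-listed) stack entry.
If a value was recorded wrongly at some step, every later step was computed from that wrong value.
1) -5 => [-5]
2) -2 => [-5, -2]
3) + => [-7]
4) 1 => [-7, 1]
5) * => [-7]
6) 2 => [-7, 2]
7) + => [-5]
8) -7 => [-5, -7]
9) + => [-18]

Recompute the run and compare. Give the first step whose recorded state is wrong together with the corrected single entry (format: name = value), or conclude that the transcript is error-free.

Step 1: push -5: top = -5 — consistent with the transcript.
Step 2: push -2: top = -2 — consistent with the transcript.
Step 3: -5 + -2 = -7 — in agreement.
Step 4: push 1: top = 1 — agrees with the transcript.
Step 5: -7 * 1 = -7 — in agreement.
Step 6: push 2: top = 2 — in agreement.
Step 7: -7 + 2 = -5 — consistent with the transcript.
Step 8: push -7: top = -7 — verified.
Step 9: -5 + -7 = -12 — the recorded entry deviates here.
Conclusion: step 9 carries the first error; the entry should be top = -12.

step 9, top = -12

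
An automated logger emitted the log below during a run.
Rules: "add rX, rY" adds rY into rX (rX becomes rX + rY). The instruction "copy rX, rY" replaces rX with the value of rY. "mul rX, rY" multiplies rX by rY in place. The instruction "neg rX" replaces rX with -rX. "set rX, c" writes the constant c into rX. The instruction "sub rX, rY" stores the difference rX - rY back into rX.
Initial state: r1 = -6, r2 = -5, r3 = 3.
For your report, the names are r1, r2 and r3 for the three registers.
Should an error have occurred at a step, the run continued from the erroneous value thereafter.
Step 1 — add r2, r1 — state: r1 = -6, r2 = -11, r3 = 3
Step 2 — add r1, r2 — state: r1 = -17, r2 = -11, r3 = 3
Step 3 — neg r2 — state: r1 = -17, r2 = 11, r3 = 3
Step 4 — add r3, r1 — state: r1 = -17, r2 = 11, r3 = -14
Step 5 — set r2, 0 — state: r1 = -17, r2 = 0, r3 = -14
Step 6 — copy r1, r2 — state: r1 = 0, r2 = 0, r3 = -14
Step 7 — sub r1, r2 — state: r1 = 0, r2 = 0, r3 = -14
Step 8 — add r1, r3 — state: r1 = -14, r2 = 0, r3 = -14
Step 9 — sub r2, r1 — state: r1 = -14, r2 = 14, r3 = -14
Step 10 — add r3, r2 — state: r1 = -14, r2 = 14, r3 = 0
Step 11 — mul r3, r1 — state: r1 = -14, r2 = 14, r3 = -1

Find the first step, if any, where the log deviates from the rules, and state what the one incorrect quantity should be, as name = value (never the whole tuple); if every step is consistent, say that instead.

Step 1: r2 = -5 + -6 = -11 — verified.
Step 2: r1 = -6 + -11 = -17 — checks out.
Step 3: r2 = -(-11) = 11 — checks out.
Step 4: r3 = 3 + -17 = -14 — checks out.
Step 5: r2 = 0 — verified.
Step 6: r1 = 0 — exactly as logged.
Step 7: r1 = 0 - 0 = 0 — agrees with the log.
Step 8: r1 = 0 + -14 = -14 — in agreement.
Step 9: r2 = 0 - -14 = 14 — no discrepancy.
Step 10: r3 = -14 + 14 = 0 — matches.
Step 11: r3 = 0 * -14 = 0 — the log has a different value.
The earliest wrong entry is at step 11: it should read r3 = 0.

step 11, r3 = 0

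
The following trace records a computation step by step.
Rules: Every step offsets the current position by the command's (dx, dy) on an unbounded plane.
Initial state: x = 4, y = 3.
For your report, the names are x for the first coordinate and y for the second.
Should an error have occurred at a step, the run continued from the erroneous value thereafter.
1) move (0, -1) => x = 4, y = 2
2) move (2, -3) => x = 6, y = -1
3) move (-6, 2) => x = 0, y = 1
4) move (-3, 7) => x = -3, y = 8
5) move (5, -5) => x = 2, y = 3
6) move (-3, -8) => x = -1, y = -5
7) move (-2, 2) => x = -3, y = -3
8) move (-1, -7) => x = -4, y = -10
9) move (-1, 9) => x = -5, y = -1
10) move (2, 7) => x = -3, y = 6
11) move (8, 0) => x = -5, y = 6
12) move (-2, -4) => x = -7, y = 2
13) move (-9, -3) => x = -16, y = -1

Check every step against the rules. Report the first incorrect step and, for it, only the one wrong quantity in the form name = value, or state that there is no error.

step 1: x = 4 + (0) = 4, y = 3 + (-1) = 2 -> exactly as logged
step 2: x = 4 + (2) = 6, y = 2 + (-3) = -1 -> exactly as logged
step 3: x = 6 + (-6) = 0, y = -1 + (2) = 1 -> same as recorded
step 4: x = 0 + (-3) = -3, y = 1 + (7) = 8 -> matches
step 5: x = -3 + (5) = 2, y = 8 + (-5) = 3 -> same as recorded
step 6: x = 2 + (-3) = -1, y = 3 + (-8) = -5 -> in agreement
step 7: x = -1 + (-2) = -3, y = -5 + (2) = -3 -> exactly as logged
step 8: x = -3 + (-1) = -4, y = -3 + (-7) = -10 -> exactly as logged
step 9: x = -4 + (-1) = -5, y = -10 + (9) = -1 -> checks out
step 10: x = -5 + (2) = -3, y = -1 + (7) = 6 -> no discrepancy
step 11: x = -3 + (8) = 5, y = 6 + (0) = 6 -> the entry is off here
So the first discrepancy is step 11, where the right value is x = 5.

step 11, x = 5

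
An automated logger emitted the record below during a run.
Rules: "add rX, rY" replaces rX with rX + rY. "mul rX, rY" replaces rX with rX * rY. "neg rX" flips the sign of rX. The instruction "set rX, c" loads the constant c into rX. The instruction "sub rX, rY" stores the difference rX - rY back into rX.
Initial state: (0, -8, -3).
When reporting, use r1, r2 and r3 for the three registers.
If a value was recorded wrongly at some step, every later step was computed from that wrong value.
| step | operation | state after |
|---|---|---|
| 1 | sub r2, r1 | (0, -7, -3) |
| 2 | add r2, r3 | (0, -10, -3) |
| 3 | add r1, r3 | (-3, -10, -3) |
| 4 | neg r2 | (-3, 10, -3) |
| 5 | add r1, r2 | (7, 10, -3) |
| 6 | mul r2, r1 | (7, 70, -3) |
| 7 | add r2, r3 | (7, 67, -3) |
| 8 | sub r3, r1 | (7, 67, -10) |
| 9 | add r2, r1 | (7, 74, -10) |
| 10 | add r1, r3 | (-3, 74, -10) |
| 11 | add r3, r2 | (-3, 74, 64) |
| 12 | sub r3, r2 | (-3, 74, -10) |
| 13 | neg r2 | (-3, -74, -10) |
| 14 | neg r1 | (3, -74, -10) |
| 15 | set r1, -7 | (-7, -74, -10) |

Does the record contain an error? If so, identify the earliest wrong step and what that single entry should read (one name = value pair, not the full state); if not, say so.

step 1, r2 = -8

1. r2 = -8 - 0 = -8 (a discrepancy with the record)
So the first discrepancy is step 1, where the right value is r2 = -8.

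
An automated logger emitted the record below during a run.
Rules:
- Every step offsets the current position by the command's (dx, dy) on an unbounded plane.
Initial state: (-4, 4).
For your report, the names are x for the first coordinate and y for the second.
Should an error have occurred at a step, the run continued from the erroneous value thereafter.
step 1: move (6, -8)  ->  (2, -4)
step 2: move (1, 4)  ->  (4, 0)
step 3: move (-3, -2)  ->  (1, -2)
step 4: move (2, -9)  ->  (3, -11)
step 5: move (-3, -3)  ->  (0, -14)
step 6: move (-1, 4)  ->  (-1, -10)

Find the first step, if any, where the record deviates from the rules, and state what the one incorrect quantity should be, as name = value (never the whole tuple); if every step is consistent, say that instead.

Recomputing the run from the initial state:
step 1: x = 2, y = -4
step 2: x = 3, y = 0
step 3: x = 0, y = -2
step 4: x = 2, y = -11
step 5: x = -1, y = -14
step 6: x = -2, y = -10
The first disagreement with the record is at step 2, where the value should be x = 3.

step 2, x = 3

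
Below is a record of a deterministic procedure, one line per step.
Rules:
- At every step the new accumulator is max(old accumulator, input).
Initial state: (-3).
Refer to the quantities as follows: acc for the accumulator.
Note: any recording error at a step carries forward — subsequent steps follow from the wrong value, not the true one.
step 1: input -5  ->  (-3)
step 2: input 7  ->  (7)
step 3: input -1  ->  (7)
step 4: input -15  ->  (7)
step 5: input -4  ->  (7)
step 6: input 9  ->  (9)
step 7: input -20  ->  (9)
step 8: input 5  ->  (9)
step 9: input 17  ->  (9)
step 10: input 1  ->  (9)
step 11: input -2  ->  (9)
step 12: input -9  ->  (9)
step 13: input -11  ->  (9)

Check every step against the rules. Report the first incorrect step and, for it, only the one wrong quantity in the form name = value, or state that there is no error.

step 9, acc = 17

step 1: acc = max(-3, -5) = -3 -> agrees with the record
step 2: acc = max(-3, 7) = 7 -> matches
step 3: acc = max(7, -1) = 7 -> same as recorded
step 4: acc = max(7, -15) = 7 -> checks out
step 5: acc = max(7, -4) = 7 -> agrees with the record
step 6: acc = max(7, 9) = 9 -> matches
step 7: acc = max(9, -20) = 9 -> same as recorded
step 8: acc = max(9, 5) = 9 -> exactly as logged
step 9: acc = max(9, 17) = 17 -> a discrepancy with the record
The audit stops at step 9: the recorded entry is wrong and should be acc = 17.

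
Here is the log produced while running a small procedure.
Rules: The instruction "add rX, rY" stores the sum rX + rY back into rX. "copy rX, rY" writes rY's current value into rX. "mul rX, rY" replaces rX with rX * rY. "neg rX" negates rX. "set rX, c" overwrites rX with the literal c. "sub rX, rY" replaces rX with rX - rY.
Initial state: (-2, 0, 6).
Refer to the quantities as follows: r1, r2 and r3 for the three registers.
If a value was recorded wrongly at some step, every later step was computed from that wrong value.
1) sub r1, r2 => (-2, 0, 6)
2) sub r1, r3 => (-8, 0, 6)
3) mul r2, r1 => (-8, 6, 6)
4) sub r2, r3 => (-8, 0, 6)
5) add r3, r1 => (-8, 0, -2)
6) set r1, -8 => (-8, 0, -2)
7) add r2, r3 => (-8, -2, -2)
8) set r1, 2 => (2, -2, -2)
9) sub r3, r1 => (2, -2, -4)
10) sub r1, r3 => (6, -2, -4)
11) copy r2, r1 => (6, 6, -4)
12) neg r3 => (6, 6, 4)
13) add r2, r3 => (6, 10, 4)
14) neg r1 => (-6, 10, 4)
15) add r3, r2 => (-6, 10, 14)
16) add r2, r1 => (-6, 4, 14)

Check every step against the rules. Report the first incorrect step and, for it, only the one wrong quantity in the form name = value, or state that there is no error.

step 1: r1 = -2 - 0 = -2 -> no discrepancy
step 2: r1 = -2 - 6 = -8 -> confirmed correct
step 3: r2 = 0 * -8 = 0 -> this is not what the log shows
That makes step 3 the first incorrect line — r2 = 0 is what it should show.

step 3, r2 = 0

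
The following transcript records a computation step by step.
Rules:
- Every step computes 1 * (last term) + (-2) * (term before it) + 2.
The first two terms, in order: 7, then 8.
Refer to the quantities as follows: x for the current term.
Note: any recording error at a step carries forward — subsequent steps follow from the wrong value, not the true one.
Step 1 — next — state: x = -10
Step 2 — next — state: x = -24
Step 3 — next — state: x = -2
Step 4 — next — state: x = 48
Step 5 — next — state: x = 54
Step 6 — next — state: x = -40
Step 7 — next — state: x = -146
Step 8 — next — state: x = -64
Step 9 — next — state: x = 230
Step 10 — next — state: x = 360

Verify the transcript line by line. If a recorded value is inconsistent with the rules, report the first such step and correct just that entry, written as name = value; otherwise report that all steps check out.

step 1: x = 1*(8) + (-2)*(7) + (2) = -4 -> the transcript disagrees here
First incorrect step: 1; the correct value is x = -4.

step 1, x = -4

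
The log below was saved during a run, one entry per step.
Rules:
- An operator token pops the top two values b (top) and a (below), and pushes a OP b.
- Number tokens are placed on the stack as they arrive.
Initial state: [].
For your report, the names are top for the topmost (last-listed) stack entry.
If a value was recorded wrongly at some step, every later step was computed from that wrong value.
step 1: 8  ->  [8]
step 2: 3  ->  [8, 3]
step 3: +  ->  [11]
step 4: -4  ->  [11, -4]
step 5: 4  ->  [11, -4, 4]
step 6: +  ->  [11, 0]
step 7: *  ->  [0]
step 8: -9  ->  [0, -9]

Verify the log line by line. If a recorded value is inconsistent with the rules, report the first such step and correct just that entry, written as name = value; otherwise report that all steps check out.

no error

Recomputing the run from the initial state:
step 1: [8]
step 2: [8, 3]
step 3: [11]
step 4: [11, -4]
step 5: [11, -4, 4]
step 6: [11, 0]
step 7: [0]
step 8: [0, -9]
This matches the log at every step.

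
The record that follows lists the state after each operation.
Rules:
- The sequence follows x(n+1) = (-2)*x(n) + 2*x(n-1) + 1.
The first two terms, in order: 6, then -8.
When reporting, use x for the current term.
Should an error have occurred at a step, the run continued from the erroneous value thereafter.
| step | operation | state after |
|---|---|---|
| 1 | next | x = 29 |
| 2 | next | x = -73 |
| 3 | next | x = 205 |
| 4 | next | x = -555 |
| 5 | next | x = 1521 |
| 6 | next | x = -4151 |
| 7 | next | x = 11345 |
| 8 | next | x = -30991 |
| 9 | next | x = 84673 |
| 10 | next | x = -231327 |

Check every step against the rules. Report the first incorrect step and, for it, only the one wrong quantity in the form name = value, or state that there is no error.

no error

Recomputing the run from the initial state:
step 1: x = 29
step 2: x = -73
step 3: x = 205
step 4: x = -555
step 5: x = 1521
step 6: x = -4151
step 7: x = 11345
step 8: x = -30991
step 9: x = 84673
step 10: x = -231327
This matches the record at every step.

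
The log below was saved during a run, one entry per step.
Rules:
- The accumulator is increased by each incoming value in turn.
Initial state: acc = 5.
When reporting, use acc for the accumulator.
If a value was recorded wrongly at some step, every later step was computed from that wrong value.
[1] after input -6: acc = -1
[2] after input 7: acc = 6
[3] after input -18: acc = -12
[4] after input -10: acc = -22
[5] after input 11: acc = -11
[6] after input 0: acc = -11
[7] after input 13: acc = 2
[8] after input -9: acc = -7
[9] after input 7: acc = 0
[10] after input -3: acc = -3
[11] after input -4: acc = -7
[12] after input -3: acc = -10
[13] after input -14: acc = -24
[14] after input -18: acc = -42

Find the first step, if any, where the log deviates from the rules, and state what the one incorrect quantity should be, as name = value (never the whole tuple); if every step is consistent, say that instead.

no error

1. acc = 5 + -6 = -1 (agrees with the log)
2. acc = -1 + 7 = 6 (confirmed correct)
3. acc = 6 + -18 = -12 (in agreement)
4. acc = -12 + -10 = -22 (consistent with the log)
5. acc = -22 + 11 = -11 (no discrepancy)
6. acc = -11 + 0 = -11 (agrees with the log)
7. acc = -11 + 13 = 2 (no discrepancy)
8. acc = 2 + -9 = -7 (matches)
9. acc = -7 + 7 = 0 (agrees with the log)
10. acc = 0 + -3 = -3 (same as recorded)
11. acc = -3 + -4 = -7 (verified)
12. acc = -7 + -3 = -10 (same as recorded)
13. acc = -10 + -14 = -24 (agrees with the log)
14. acc = -24 + -18 = -42 (matches)
Each recorded entry agrees with the recomputation.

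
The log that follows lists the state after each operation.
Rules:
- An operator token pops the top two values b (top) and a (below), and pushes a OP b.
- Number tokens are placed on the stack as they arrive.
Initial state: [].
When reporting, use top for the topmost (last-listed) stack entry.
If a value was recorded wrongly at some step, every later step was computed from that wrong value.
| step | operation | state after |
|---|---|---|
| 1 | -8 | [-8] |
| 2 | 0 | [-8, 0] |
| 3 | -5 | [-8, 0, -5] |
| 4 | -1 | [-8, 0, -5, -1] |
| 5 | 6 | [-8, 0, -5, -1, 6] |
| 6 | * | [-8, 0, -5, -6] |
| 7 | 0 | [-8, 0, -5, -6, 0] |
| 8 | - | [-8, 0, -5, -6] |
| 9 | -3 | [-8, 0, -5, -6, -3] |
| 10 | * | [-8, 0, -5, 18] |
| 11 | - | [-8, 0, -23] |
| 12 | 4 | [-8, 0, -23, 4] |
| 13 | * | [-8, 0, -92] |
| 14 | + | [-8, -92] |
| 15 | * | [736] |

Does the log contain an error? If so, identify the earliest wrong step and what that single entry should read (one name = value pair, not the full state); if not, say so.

step 1: push -8: top = -8 -> same as recorded
step 2: push 0: top = 0 -> consistent with the log
step 3: push -5: top = -5 -> same as recorded
step 4: push -1: top = -1 -> consistent with the log
step 5: push 6: top = 6 -> same as recorded
step 6: -1 * 6 = -6 -> checks out
step 7: push 0: top = 0 -> checks out
step 8: -6 - 0 = -6 -> verified
step 9: push -3: top = -3 -> verified
step 10: -6 * -3 = 18 -> agrees with the log
step 11: -5 - 18 = -23 -> exactly as logged
step 12: push 4: top = 4 -> checks out
step 13: -23 * 4 = -92 -> no discrepancy
step 14: 0 + -92 = -92 -> exactly as logged
step 15: -8 * -92 = 736 -> consistent with the log
All steps check out; nothing to correct.

no error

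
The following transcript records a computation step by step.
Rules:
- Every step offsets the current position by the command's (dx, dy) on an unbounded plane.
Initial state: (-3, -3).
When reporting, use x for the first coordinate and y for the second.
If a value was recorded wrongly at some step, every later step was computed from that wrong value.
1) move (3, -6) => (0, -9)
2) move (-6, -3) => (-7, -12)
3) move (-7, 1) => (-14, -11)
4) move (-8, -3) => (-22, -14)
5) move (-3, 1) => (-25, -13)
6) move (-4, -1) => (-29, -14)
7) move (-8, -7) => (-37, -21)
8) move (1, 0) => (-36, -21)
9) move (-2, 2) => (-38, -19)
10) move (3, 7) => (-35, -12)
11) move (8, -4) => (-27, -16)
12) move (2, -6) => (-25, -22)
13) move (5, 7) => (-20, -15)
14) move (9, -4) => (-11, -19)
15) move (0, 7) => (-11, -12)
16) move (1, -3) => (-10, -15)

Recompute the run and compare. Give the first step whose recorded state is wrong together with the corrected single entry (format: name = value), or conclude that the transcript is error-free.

step 2, x = -6

Recomputing the run from the initial state:
step 1: x = 0, y = -9
step 2: x = -6, y = -12
step 3: x = -13, y = -11
step 4: x = -21, y = -14
step 5: x = -24, y = -13
step 6: x = -28, y = -14
step 7: x = -36, y = -21
step 8: x = -35, y = -21
step 9: x = -37, y = -19
step 10: x = -34, y = -12
step 11: x = -26, y = -16
step 12: x = -24, y = -22
step 13: x = -19, y = -15
step 14: x = -10, y = -19
step 15: x = -10, y = -12
step 16: x = -9, y = -15
The first disagreement with the transcript is at step 2, where the value should be x = -6.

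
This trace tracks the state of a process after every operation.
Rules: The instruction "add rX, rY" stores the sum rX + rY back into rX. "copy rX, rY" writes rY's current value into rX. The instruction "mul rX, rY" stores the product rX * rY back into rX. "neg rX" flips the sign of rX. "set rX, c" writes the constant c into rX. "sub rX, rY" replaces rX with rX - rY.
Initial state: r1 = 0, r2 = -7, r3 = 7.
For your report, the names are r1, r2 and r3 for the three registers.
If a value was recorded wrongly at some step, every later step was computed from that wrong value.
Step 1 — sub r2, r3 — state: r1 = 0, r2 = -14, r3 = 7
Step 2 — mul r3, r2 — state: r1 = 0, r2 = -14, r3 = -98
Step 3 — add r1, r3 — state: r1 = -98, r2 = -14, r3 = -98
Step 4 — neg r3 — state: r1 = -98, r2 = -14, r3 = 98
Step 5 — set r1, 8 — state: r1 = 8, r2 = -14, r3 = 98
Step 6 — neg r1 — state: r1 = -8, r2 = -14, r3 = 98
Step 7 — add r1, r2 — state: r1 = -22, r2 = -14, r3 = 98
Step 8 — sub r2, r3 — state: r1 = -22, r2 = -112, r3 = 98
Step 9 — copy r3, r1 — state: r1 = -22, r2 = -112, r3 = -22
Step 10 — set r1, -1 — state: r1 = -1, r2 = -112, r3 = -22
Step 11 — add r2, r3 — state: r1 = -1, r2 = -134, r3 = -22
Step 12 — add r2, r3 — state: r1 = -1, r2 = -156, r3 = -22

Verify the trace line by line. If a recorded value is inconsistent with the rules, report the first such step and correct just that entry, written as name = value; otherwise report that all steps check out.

Step 1: r2 = -7 - 7 = -14 — no discrepancy.
Step 2: r3 = 7 * -14 = -98 — agrees with the trace.
Step 3: r1 = 0 + -98 = -98 — no discrepancy.
Step 4: r3 = -(-98) = 98 — verified.
Step 5: r1 = 8 — checks out.
Step 6: r1 = -(8) = -8 — matches.
Step 7: r1 = -8 + -14 = -22 — in agreement.
Step 8: r2 = -14 - 98 = -112 — in agreement.
Step 9: r3 = -22 — no discrepancy.
Step 10: r1 = -1 — consistent with the trace.
Step 11: r2 = -112 + -22 = -134 — exactly as logged.
Step 12: r2 = -134 + -22 = -156 — agrees with the trace.
All entries verified; no error found.

no error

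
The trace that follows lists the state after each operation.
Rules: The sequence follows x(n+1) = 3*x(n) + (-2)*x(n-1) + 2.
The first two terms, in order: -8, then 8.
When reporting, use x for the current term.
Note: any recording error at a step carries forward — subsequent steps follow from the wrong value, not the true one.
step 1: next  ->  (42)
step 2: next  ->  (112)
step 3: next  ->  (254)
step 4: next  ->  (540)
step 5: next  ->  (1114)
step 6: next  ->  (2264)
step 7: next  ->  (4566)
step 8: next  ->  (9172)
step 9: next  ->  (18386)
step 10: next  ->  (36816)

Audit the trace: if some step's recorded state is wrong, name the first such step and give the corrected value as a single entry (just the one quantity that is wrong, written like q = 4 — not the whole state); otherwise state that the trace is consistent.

Recomputing the run from the initial state:
step 1: x = 42
step 2: x = 112
step 3: x = 254
step 4: x = 540
step 5: x = 1114
step 6: x = 2264
step 7: x = 4566
step 8: x = 9172
step 9: x = 18386
step 10: x = 36816
This matches the trace at every step.

no error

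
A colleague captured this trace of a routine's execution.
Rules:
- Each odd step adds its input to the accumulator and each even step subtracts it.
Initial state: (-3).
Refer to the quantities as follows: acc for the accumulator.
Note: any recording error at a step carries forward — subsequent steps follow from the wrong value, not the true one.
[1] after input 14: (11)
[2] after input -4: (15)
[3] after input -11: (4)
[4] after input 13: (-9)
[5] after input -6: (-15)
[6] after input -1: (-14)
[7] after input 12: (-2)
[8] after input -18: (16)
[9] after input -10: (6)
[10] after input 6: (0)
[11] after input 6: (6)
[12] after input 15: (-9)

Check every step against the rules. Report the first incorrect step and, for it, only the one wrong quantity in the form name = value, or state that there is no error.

1. acc = -3 + 14 = 11 (matches)
2. acc = 11 - -4 = 15 (in agreement)
3. acc = 15 + -11 = 4 (verified)
4. acc = 4 - 13 = -9 (checks out)
5. acc = -9 + -6 = -15 (no discrepancy)
6. acc = -15 - -1 = -14 (exactly as logged)
7. acc = -14 + 12 = -2 (matches)
8. acc = -2 - -18 = 16 (checks out)
9. acc = 16 + -10 = 6 (checks out)
10. acc = 6 - 6 = 0 (exactly as logged)
11. acc = 0 + 6 = 6 (verified)
12. acc = 6 - 15 = -9 (same as recorded)
The whole run recomputes cleanly — no discrepancies.

no error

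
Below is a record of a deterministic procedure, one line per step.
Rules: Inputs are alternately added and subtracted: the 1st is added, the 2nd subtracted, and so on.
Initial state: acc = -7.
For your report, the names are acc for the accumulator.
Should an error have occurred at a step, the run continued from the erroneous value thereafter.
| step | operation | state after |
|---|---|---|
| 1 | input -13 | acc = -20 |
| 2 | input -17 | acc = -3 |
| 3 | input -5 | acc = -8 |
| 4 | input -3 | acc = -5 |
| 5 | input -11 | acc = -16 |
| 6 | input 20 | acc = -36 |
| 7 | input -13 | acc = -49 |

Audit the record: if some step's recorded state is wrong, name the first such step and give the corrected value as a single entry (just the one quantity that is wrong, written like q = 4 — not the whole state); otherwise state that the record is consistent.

no error

Recomputing the run from the initial state:
step 1: acc = -20
step 2: acc = -3
step 3: acc = -8
step 4: acc = -5
step 5: acc = -16
step 6: acc = -36
step 7: acc = -49
This matches the record at every step.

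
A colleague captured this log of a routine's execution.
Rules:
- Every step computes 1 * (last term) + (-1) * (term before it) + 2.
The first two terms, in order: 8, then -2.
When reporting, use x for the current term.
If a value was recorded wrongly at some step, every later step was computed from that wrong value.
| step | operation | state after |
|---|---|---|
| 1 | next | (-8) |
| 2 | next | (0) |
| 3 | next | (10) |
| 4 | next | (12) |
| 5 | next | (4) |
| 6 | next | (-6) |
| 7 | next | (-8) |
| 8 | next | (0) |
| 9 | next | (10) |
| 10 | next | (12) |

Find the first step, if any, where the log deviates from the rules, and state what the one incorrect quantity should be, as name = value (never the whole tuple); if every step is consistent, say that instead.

1. x = 1*(-2) + (-1)*(8) + (2) = -8 (exactly as logged)
2. x = 1*(-8) + (-1)*(-2) + (2) = -4 (the log has a different value)
Conclusion: step 2 carries the first error; the entry should be x = -4.

step 2, x = -4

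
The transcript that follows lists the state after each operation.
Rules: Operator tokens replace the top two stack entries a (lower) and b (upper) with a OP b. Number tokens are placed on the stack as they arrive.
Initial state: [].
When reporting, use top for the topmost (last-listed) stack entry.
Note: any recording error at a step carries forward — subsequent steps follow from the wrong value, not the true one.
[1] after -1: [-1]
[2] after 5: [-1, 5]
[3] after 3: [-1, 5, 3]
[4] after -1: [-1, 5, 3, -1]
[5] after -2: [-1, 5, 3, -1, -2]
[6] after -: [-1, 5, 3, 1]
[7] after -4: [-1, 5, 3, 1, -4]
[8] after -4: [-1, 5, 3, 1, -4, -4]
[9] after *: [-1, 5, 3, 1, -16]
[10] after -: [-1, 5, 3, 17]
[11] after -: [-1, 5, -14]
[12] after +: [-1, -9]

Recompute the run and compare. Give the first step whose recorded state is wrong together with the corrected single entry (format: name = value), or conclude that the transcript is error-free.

step 9, top = 16

Recomputing the run from the initial state:
step 1: [-1]
step 2: [-1, 5]
step 3: [-1, 5, 3]
step 4: [-1, 5, 3, -1]
step 5: [-1, 5, 3, -1, -2]
step 6: [-1, 5, 3, 1]
step 7: [-1, 5, 3, 1, -4]
step 8: [-1, 5, 3, 1, -4, -4]
step 9: [-1, 5, 3, 1, 16]
step 10: [-1, 5, 3, -15]
step 11: [-1, 5, 18]
step 12: [-1, 23]
The first disagreement with the transcript is at step 9, where the value should be top = 16.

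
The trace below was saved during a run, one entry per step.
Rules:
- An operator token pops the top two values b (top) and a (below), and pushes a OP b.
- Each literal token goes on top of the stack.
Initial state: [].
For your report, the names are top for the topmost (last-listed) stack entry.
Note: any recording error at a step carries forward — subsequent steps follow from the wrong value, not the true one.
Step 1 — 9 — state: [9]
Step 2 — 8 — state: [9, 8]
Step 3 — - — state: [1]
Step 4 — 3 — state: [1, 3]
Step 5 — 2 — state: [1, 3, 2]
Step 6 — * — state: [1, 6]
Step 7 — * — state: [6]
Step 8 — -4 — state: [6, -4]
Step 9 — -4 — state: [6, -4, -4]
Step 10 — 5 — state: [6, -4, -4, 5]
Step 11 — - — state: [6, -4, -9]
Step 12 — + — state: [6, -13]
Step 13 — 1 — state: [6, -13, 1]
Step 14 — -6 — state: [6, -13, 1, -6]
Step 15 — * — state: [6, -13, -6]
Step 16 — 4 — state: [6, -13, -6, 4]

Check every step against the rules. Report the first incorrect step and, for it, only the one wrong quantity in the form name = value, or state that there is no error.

no error

Step 1: push 9: top = 9 — verified.
Step 2: push 8: top = 8 — matches.
Step 3: 9 - 8 = 1 — exactly as logged.
Step 4: push 3: top = 3 — same as recorded.
Step 5: push 2: top = 2 — no discrepancy.
Step 6: 3 * 2 = 6 — agrees with the trace.
Step 7: 1 * 6 = 6 — checks out.
Step 8: push -4: top = -4 — checks out.
Step 9: push -4: top = -4 — consistent with the trace.
Step 10: push 5: top = 5 — verified.
Step 11: -4 - 5 = -9 — confirmed correct.
Step 12: -4 + -9 = -13 — matches.
Step 13: push 1: top = 1 — confirmed correct.
Step 14: push -6: top = -6 — verified.
Step 15: 1 * -6 = -6 — confirmed correct.
Step 16: push 4: top = 4 — checks out.
Each recorded entry agrees with the recomputation.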